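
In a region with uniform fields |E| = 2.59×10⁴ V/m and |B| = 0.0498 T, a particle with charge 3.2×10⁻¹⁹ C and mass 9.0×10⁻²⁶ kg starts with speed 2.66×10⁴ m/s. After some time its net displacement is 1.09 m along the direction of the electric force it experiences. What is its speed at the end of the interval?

v_f ≈ 4.49×10⁵ m/s

B does no work; ΔKE = |q|E d.
½mv_f² = ½mv₀² + |q|Ed = ½(9.0×10⁻²⁶)(2.66×10⁴)² + (3.2×10⁻¹⁹)(2.59×10⁴)(1.09) ≈ 3.184×10⁻¹⁷ J + 9.034×10⁻¹⁵ J ≈ 9.066×10⁻¹⁵ J.
v_f = √(2·9.066×10⁻¹⁵/9.0×10⁻²⁶) ≈ 4.49×10⁵ m/s.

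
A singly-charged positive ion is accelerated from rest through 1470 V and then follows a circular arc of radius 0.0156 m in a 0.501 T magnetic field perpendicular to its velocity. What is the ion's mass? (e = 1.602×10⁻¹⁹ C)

m ≈ 3.33×10⁻²⁷ kg

Combine |q|V = ½mv² and r = mv/(|q|B): eliminate v to get m = qB²r²/(2V).
m = (1.602×10⁻¹⁹)(0.501)²(0.0156)²/(2·1470) ≈ 3.33×10⁻²⁷ kg.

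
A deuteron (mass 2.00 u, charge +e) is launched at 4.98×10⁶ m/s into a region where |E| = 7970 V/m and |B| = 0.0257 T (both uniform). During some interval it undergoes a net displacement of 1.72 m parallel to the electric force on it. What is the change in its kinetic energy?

The magnetic force is always ⟂ v and does no work; only the electric force changes KE.
ΔKE = F_E · d = |q|E d = (1.602×10⁻¹⁹)(7970)(1.72) ≈ 2.20×10⁻¹⁵ J.

ΔKE ≈ 2.20×10⁻¹⁵ J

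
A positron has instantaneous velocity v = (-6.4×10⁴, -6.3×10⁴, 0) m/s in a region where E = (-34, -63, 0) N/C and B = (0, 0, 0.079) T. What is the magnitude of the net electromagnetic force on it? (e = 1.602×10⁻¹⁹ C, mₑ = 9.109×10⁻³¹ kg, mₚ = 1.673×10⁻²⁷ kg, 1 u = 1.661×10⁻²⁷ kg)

|F| ≈ 1.13×10⁻¹⁵ N

v×B = (-4980, 5060, 0) N/C.
E + v×B = (-5010, 4990, 0) N/C.
F = q(E + v×B) = (1.602×10⁻¹⁹ C)·(-5010, 4990, 0) = (-8.03×10⁻¹⁶, 8.00×10⁻¹⁶, 0) N.
|F| = 1.13×10⁻¹⁵ N.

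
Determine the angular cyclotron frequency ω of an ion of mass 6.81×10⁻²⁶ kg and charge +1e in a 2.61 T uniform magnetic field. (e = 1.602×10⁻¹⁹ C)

ω = |q|B/m.
ω = (1.602×10⁻¹⁹)(2.61)/6.81×10⁻²⁶ ≈ 6.14×10⁶ rad/s.

ω ≈ 6.14×10⁶ rad/s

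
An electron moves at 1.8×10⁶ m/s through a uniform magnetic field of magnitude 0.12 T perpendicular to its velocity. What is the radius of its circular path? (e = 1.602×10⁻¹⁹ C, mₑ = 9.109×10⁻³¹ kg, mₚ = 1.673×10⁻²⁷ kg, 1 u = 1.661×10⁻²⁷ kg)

The magnetic force provides the centripetal force: |q|vB = mv²/r.
r = mv/(|q|B) = (9.109×10⁻³¹)(1.8×10⁶)/((1.602×10⁻¹⁹)(0.12)) ≈ 8.5×10⁻⁵ m.

r ≈ 8.5×10⁻⁵ m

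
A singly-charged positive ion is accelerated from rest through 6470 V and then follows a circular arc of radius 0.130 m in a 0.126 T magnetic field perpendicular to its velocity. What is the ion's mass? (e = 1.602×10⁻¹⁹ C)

Combine |q|V = ½mv² and r = mv/(|q|B): eliminate v to get m = qB²r²/(2V).
m = (1.602×10⁻¹⁹)(0.126)²(0.130)²/(2·6470) ≈ 3.32×10⁻²⁷ kg.

m ≈ 3.32×10⁻²⁷ kg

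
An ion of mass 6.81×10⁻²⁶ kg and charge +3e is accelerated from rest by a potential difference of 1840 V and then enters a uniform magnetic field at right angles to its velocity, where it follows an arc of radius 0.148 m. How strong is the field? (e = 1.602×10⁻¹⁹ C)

B ≈ 0.154 T

v = √(2|q|V/m) = √(2·4.806×10⁻¹⁹·1840/6.81×10⁻²⁶) ≈ 1.612×10⁵ m/s.
B = mv/(|q|r) = (6.81×10⁻²⁶)(1.612×10⁵)/((4.806×10⁻¹⁹)(0.148)) ≈ 0.154 T.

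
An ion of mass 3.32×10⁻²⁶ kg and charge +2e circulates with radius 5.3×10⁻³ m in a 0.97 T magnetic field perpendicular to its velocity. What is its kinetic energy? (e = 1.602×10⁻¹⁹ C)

v = |q|Br/m, then KE = ½mv² = (qBr)²/(2m).
v = (3.204×10⁻¹⁹)(0.97)(5.3×10⁻³)/3.32×10⁻²⁶ ≈ 4.961×10⁴ m/s.
KE = ½(3.32×10⁻²⁶)(4.961×10⁴)² ≈ 4.1×10⁻¹⁷ J = 260 eV.

KE ≈ 260 eV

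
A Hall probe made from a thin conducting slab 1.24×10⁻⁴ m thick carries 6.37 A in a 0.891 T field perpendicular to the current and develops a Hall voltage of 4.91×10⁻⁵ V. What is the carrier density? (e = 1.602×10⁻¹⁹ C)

From V_H = IB/(n e t), n = IB/(V_H e t).
n = (6.37)(0.891)/((4.91×10⁻⁵)(1.602×10⁻¹⁹)(1.24×10⁻⁴)) ≈ 5.82×10²⁷ m⁻³.

n ≈ 5.82×10²⁷ m⁻³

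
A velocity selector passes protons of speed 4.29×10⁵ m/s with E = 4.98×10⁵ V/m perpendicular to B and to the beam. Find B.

Balance of forces in the selector: qE = qvB ⇒ B = E/v.
B = 4.98×10⁵/4.29×10⁵ = 1.16 T.

B = 1.16 T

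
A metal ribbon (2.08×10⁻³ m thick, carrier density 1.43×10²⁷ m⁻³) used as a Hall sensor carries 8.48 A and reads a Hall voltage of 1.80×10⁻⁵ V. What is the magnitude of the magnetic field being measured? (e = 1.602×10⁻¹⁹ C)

From V_H = IB/(n e t), B = V_H n e t / I.
B = (1.80×10⁻⁵)(1.43×10²⁷)(1.602×10⁻¹⁹)(2.08×10⁻³)/8.48 ≈ 1.01 T.

B ≈ 1.01 T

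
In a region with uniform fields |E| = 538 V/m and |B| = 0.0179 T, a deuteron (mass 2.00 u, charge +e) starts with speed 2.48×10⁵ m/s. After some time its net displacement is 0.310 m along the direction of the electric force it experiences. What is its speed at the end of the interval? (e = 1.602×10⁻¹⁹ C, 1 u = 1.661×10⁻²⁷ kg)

B does no work; ΔKE = |q|E d.
½mv_f² = ½mv₀² + |q|Ed = ½(3.322×10⁻²⁷)(2.48×10⁵)² + (1.602×10⁻¹⁹)(538)(0.310) ≈ 1.022×10⁻¹⁶ J + 2.672×10⁻¹⁷ J ≈ 1.289×10⁻¹⁶ J.
v_f = √(2·1.289×10⁻¹⁶/3.322×10⁻²⁷) ≈ 2.79×10⁵ m/s.

v_f ≈ 2.79×10⁵ m/s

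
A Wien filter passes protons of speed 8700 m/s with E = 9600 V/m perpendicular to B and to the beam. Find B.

Balance of forces in the selector: qE = qvB ⇒ B = E/v.
B = 9600/8700 = 1.1 T.

B = 1.1 T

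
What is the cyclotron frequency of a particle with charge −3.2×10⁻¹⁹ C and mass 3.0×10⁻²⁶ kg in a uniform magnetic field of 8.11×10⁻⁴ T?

f = |q|B/(2πm).
f = (3.2×10⁻¹⁹)(8.11×10⁻⁴)/(2π·3.0×10⁻²⁶) ≈ 1380 Hz.

f ≈ 1380 Hz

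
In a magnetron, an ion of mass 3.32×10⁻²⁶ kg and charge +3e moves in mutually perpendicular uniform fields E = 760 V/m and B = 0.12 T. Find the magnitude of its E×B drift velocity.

v_d ≈ 6300 m/s

The E×B drift speed is v_d = E/B.
v_d = 760/0.12 = 6300 m/s.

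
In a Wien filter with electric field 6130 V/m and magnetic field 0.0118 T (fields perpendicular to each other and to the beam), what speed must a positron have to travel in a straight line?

Straight-line motion ⇒ electric and magnetic forces cancel, so E = vB.
v = E/B = 6130/0.0118 = 5.19×10⁵ m/s.

v = 5.19×10⁵ m/s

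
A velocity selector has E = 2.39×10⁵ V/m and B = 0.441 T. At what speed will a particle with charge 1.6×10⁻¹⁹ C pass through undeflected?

v = 5.42×10⁵ m/s

Straight-line motion ⇒ electric and magnetic forces cancel, so E = vB.
v = E/B = 2.39×10⁵/0.441 = 5.42×10⁵ m/s.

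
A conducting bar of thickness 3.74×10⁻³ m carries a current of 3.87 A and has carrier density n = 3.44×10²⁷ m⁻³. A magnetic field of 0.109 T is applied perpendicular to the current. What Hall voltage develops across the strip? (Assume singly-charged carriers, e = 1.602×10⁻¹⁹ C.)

V_H ≈ 2.05×10⁻⁷ V

V_H = IB/(n e t).
V_H = (3.87)(0.109)/((3.44×10²⁷)(1.602×10⁻¹⁹)(3.74×10⁻³)) ≈ 2.05×10⁻⁷ V.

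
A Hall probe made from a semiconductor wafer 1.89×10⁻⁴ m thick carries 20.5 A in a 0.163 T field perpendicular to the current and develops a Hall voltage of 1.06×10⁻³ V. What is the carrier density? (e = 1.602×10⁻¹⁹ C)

n ≈ 1.04×10²⁶ m⁻³

From V_H = IB/(n e t), n = IB/(V_H e t).
n = (20.5)(0.163)/((1.06×10⁻³)(1.602×10⁻¹⁹)(1.89×10⁻⁴)) ≈ 1.04×10²⁶ m⁻³.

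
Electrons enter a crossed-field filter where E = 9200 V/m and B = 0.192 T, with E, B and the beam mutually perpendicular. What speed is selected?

v = 4.79×10⁴ m/s

For undeflected motion the electric and magnetic forces balance: qE = qvB.
v = E/B = 9200/0.192 = 4.79×10⁴ m/s.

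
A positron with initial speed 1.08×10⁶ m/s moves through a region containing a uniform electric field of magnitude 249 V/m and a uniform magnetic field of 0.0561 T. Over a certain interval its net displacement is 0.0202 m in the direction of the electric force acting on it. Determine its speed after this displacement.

v_f ≈ 1.71×10⁶ m/s

B does no work; ΔKE = |q|E d.
½mv_f² = ½mv₀² + |q|Ed = ½(9.109×10⁻³¹)(1.08×10⁶)² + (1.602×10⁻¹⁹)(249)(0.0202) ≈ 5.312×10⁻¹⁹ J + 8.058×10⁻¹⁹ J ≈ 1.337×10⁻¹⁸ J.
v_f = √(2·1.337×10⁻¹⁸/9.109×10⁻³¹) ≈ 1.71×10⁶ m/s.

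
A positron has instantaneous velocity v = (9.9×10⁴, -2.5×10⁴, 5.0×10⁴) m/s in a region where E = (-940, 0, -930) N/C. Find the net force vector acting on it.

F ≈ (-1.51×10⁻¹⁶, 0, -1.49×10⁻¹⁶) N

Only an electric field acts, so F = qE = (1.602×10⁻¹⁹ C)·(-940, 0, -930) = (-1.51×10⁻¹⁶, 0, -1.49×10⁻¹⁶) N.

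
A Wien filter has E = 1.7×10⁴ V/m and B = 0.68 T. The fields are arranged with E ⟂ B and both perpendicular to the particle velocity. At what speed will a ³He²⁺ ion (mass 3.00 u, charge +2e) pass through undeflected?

v = 2.5×10⁴ m/s

For undeflected motion the electric and magnetic forces balance: qE = qvB.
v = E/B = 1.7×10⁴/0.68 = 2.5×10⁴ m/s.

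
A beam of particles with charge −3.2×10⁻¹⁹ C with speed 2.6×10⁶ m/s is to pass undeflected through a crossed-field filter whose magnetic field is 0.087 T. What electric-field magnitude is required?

E = 2.3×10⁵ V/m

For straight-line motion qE = qvB, so E = vB.
E = 2.6×10⁶ × 0.087 = 2.3×10⁵ V/m.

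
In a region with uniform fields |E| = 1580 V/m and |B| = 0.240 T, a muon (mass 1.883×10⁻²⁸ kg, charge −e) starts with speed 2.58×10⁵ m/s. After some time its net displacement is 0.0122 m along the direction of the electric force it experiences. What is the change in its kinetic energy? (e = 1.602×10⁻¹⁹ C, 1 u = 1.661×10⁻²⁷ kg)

ΔKE ≈ 3.09×10⁻¹⁸ J

The magnetic force is always ⟂ v and does no work; only the electric force changes KE.
ΔKE = F_E · d = |q|E d = (1.602×10⁻¹⁹)(1580)(0.0122) ≈ 3.09×10⁻¹⁸ J.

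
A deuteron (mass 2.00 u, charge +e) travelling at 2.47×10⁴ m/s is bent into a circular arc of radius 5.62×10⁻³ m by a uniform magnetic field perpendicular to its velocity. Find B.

From |q|vB = mv²/r, B = mv/(|q|r).
B = (3.322×10⁻²⁷)(2.47×10⁴)/((1.602×10⁻¹⁹)(5.62×10⁻³)) ≈ 0.0911 T.

B ≈ 0.0911 T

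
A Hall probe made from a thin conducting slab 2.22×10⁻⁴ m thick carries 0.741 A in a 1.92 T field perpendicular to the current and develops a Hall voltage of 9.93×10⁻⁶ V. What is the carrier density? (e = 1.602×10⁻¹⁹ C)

n ≈ 4.03×10²⁷ m⁻³

From V_H = IB/(n e t), n = IB/(V_H e t).
n = (0.741)(1.92)/((9.93×10⁻⁶)(1.602×10⁻¹⁹)(2.22×10⁻⁴)) ≈ 4.03×10²⁷ m⁻³.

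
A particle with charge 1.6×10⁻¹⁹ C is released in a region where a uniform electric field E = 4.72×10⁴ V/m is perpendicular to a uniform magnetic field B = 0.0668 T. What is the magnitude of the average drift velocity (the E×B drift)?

In crossed fields the guiding centre drifts at v_d = |E×B|/B² = E/B, independent of charge and mass.
v_d = 4.72×10⁴/0.0668 = 7.07×10⁵ m/s.

v_d ≈ 7.07×10⁵ m/s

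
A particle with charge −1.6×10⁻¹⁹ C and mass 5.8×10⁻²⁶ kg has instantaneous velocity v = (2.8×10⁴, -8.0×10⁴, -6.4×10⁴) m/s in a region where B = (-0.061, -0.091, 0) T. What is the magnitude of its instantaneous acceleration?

|a| ≈ 2.82×10¹⁰ m/s²

v×B = (-5820, 3900, -7430) N/C.
F = q v×B = (−1.6×10⁻¹⁹ C)·(-5820, 3900, -7430) = (9.32×10⁻¹⁶, -6.25×10⁻¹⁶, 1.19×10⁻¹⁵) N.
|a| = |F|/m = 1.634×10⁻¹⁵/5.8×10⁻²⁶ ≈ 2.82×10¹⁰ m/s².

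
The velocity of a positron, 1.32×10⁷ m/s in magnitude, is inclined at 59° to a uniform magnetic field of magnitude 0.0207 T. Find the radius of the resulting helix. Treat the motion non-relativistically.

v⊥ = v sinθ = 1.32×10⁷·sin59° ≈ 1.131×10⁷ m/s.
r = m v⊥/(|q|B) = (9.109×10⁻³¹)(1.131×10⁷)/((1.602×10⁻¹⁹)(0.0207)) ≈ 3.11×10⁻³ m.

r ≈ 3.11×10⁻³ m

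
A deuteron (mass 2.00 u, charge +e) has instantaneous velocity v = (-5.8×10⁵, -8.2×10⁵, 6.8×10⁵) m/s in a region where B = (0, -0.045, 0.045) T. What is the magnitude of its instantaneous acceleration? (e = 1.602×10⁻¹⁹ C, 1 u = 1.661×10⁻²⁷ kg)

v×B = (-6300, 2.61×10⁴, 2.61×10⁴) N/C.
F = q v×B = (1.602×10⁻¹⁹ C)·(-6300, 2.61×10⁴, 2.61×10⁴) = (-1.01×10⁻¹⁵, 4.18×10⁻¹⁵, 4.18×10⁻¹⁵) N.
|a| = |F|/m = 5.999×10⁻¹⁵/3.322×10⁻²⁷ ≈ 1.81×10¹² m/s².

|a| ≈ 1.81×10¹² m/s²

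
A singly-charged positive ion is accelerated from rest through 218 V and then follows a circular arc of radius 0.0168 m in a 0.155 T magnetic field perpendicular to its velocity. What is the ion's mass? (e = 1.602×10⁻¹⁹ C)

Combine |q|V = ½mv² and r = mv/(|q|B): eliminate v to get m = qB²r²/(2V).
m = (1.602×10⁻¹⁹)(0.155)²(0.0168)²/(2·218) ≈ 2.49×10⁻²⁷ kg.

m ≈ 2.49×10⁻²⁷ kg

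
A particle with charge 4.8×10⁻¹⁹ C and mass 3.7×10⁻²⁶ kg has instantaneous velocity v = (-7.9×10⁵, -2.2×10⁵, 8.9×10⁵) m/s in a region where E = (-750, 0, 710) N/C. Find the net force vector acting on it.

Only an electric field acts, so F = qE = (4.8×10⁻¹⁹ C)·(-750, 0, 710) = (-3.60×10⁻¹⁶, 0, 3.41×10⁻¹⁶) N.

F ≈ (-3.60×10⁻¹⁶, 0, 3.41×10⁻¹⁶) N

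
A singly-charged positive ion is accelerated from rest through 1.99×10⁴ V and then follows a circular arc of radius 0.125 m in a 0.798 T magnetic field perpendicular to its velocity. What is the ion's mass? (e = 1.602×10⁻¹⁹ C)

Combine |q|V = ½mv² and r = mv/(|q|B): eliminate v to get m = qB²r²/(2V).
m = (1.602×10⁻¹⁹)(0.798)²(0.125)²/(2·1.99×10⁴) ≈ 4.01×10⁻²⁶ kg.

m ≈ 4.01×10⁻²⁶ kg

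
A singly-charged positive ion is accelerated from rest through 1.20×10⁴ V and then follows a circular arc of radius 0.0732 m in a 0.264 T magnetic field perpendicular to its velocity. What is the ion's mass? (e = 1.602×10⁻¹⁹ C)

Combine |q|V = ½mv² and r = mv/(|q|B): eliminate v to get m = qB²r²/(2V).
m = (1.602×10⁻¹⁹)(0.264)²(0.0732)²/(2·1.20×10⁴) ≈ 2.49×10⁻²⁷ kg.

m ≈ 2.49×10⁻²⁷ kg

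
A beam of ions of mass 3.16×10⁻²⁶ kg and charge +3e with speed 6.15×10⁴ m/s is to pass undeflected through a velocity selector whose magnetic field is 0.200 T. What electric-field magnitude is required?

E = 1.23×10⁴ V/m

For straight-line motion qE = qvB, so E = vB.
E = 6.15×10⁴ × 0.200 = 1.23×10⁴ V/m.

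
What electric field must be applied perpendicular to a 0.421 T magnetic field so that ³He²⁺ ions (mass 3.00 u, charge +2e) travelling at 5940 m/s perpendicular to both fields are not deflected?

For straight-line motion qE = qvB, so E = vB.
E = 5940 × 0.421 = 2500 V/m.

E = 2500 V/m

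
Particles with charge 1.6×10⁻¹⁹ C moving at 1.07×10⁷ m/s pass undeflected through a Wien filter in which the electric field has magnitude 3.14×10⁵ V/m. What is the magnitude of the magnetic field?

B = 0.0293 T

Balance of forces in the selector: qE = qvB ⇒ B = E/v.
B = 3.14×10⁵/1.07×10⁷ = 0.0293 T.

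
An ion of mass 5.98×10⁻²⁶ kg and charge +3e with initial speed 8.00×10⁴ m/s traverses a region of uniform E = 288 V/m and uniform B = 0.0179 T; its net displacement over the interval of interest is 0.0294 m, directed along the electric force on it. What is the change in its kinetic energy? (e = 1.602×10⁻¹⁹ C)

ΔKE ≈ 4.07×10⁻¹⁸ J

The magnetic force is always ⟂ v and does no work; only the electric force changes KE.
ΔKE = F_E · d = |q|E d = (4.806×10⁻¹⁹)(288)(0.0294) ≈ 4.07×10⁻¹⁸ J.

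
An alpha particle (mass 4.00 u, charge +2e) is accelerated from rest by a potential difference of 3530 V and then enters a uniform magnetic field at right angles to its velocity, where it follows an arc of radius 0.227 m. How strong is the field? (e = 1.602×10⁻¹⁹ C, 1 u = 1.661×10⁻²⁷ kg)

B ≈ 0.0533 T

v = √(2|q|V/m) = √(2·3.204×10⁻¹⁹·3530/6.644×10⁻²⁷) ≈ 5.835×10⁵ m/s.
B = mv/(|q|r) = (6.644×10⁻²⁷)(5.835×10⁵)/((3.204×10⁻¹⁹)(0.227)) ≈ 0.0533 T.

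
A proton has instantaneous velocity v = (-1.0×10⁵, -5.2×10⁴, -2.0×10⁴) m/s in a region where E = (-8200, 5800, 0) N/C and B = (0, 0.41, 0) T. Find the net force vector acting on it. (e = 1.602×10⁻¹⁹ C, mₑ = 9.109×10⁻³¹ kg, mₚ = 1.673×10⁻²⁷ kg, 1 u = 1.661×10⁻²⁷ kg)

v×B = (8200, 0, -4.10×10⁴) N/C.
E + v×B = (0, 5800, -4.10×10⁴) N/C.
F = q(E + v×B) = (1.602×10⁻¹⁹ C)·(0, 5800, -4.10×10⁴) = (0, 9.29×10⁻¹⁶, -6.57×10⁻¹⁵) N.

F ≈ (0, 9.29×10⁻¹⁶, -6.57×10⁻¹⁵) N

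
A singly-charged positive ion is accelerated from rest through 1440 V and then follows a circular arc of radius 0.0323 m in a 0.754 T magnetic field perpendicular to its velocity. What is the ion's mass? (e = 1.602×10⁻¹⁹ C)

m ≈ 3.30×10⁻²⁶ kg

Combine |q|V = ½mv² and r = mv/(|q|B): eliminate v to get m = qB²r²/(2V).
m = (1.602×10⁻¹⁹)(0.754)²(0.0323)²/(2·1440) ≈ 3.30×10⁻²⁶ kg.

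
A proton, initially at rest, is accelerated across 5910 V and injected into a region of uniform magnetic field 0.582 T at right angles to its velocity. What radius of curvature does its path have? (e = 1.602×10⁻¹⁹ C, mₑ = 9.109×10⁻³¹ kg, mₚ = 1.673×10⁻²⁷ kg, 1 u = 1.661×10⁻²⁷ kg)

r ≈ 0.0191 m

Acceleration: |q|V = ½mv² ⇒ v = √(2|q|V/m) = √(2·1.602×10⁻¹⁹·5910/1.673×10⁻²⁷) ≈ 1.064×10⁶ m/s.
In the field: r = mv/(|q|B) = (1.673×10⁻²⁷)(1.064×10⁶)/((1.602×10⁻¹⁹)(0.582)) ≈ 0.0191 m.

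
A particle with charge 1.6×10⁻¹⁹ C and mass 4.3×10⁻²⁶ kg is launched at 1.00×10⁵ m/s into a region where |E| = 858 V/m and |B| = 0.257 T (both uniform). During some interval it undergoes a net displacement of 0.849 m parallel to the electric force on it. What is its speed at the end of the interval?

v_f ≈ 1.24×10⁵ m/s

B does no work; ΔKE = |q|E d.
½mv_f² = ½mv₀² + |q|Ed = ½(4.3×10⁻²⁶)(1.00×10⁵)² + (1.6×10⁻¹⁹)(858)(0.849) ≈ 2.150×10⁻¹⁶ J + 1.166×10⁻¹⁶ J ≈ 3.316×10⁻¹⁶ J.
v_f = √(2·3.316×10⁻¹⁶/4.3×10⁻²⁶) ≈ 1.24×10⁵ m/s.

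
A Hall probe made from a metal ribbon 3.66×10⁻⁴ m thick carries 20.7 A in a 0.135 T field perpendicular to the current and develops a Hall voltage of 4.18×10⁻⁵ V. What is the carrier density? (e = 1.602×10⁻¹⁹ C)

From V_H = IB/(n e t), n = IB/(V_H e t).
n = (20.7)(0.135)/((4.18×10⁻⁵)(1.602×10⁻¹⁹)(3.66×10⁻⁴)) ≈ 1.14×10²⁷ m⁻³.

n ≈ 1.14×10²⁷ m⁻³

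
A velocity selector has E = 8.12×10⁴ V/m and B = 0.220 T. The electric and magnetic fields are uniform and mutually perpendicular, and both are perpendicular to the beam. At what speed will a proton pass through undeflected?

Straight-line motion ⇒ electric and magnetic forces cancel, so E = vB.
v = E/B = 8.12×10⁴/0.220 = 3.69×10⁵ m/s.

v = 3.69×10⁵ m/s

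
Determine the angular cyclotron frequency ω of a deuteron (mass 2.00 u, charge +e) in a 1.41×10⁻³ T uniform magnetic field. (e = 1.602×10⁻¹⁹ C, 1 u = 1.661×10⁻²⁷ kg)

ω ≈ 6.80×10⁴ rad/s

ω = |q|B/m.
ω = (1.602×10⁻¹⁹)(1.41×10⁻³)/3.322×10⁻²⁷ ≈ 6.80×10⁴ rad/s.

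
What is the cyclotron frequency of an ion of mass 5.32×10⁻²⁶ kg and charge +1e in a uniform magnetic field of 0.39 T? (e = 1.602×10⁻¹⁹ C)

f = |q|B/(2πm).
f = (1.602×10⁻¹⁹)(0.39)/(2π·5.32×10⁻²⁶) ≈ 1.9×10⁵ Hz.

f ≈ 1.9×10⁵ Hz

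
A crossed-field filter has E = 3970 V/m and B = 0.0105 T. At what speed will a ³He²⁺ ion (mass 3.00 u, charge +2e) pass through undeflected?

For undeflected motion the electric and magnetic forces balance: qE = qvB.
v = E/B = 3970/0.0105 = 3.78×10⁵ m/s.

v = 3.78×10⁵ m/s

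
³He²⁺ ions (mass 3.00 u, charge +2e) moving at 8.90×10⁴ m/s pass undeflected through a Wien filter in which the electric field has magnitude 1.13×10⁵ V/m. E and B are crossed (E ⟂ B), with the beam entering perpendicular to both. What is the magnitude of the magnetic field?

Balance of forces in the selector: qE = qvB ⇒ B = E/v.
B = 1.13×10⁵/8.90×10⁴ = 1.27 T.

B = 1.27 T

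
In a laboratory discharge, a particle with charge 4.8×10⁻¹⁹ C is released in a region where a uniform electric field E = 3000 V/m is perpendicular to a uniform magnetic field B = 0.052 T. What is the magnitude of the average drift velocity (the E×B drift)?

v_d ≈ 5.8×10⁴ m/s

In crossed fields the guiding centre drifts at v_d = |E×B|/B² = E/B, independent of charge and mass.
v_d = 3000/0.052 = 5.8×10⁴ m/s.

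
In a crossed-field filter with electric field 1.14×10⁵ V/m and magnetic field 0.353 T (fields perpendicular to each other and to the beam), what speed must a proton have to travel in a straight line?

For undeflected motion the electric and magnetic forces balance: qE = qvB.
v = E/B = 1.14×10⁵/0.353 = 3.23×10⁵ m/s.

v = 3.23×10⁵ m/s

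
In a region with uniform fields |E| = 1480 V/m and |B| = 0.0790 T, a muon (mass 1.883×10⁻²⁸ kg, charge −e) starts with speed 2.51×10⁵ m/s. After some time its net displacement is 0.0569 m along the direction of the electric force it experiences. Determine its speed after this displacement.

B does no work; ΔKE = |q|E d.
½mv_f² = ½mv₀² + |q|Ed = ½(1.883×10⁻²⁸)(2.51×10⁵)² + (1.602×10⁻¹⁹)(1480)(0.0569) ≈ 5.932×10⁻¹⁸ J + 1.349×10⁻¹⁷ J ≈ 1.942×10⁻¹⁷ J.
v_f = √(2·1.942×10⁻¹⁷/1.883×10⁻²⁸) ≈ 4.54×10⁵ m/s.

v_f ≈ 4.54×10⁵ m/s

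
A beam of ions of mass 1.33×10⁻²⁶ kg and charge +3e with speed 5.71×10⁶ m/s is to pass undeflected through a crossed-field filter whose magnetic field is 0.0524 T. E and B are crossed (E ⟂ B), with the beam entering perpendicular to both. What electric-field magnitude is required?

E = 2.99×10⁵ V/m

For straight-line motion qE = qvB, so E = vB.
E = 5.71×10⁶ × 0.0524 = 2.99×10⁵ V/m.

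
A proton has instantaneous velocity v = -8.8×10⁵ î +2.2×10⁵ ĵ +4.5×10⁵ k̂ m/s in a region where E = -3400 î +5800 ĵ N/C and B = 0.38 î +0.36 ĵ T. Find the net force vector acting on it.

F ≈ (-2.65×10⁻¹⁴, 2.83×10⁻¹⁴, -6.41×10⁻¹⁴) N

v×B = (-1.62×10⁵, 1.71×10⁵, -4.00×10⁵) N/C.
E + v×B = (-1.65×10⁵, 1.77×10⁵, -4.00×10⁵) N/C.
F = q(E + v×B) = (1.602×10⁻¹⁹ C)·(-1.65×10⁵, 1.77×10⁵, -4.00×10⁵) = (-2.65×10⁻¹⁴, 2.83×10⁻¹⁴, -6.41×10⁻¹⁴) N.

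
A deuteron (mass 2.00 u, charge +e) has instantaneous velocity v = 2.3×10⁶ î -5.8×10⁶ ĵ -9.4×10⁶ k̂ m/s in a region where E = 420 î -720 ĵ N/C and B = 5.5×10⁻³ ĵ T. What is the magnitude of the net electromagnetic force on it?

v×B = (5.17×10⁴, 0, 1.26×10⁴) N/C.
E + v×B = (5.21×10⁴, -720, 1.26×10⁴) N/C.
F = q(E + v×B) = (1.602×10⁻¹⁹ C)·(5.21×10⁴, -720, 1.26×10⁴) = (8.35×10⁻¹⁵, -1.15×10⁻¹⁶, 2.03×10⁻¹⁵) N.
|F| = 8.59×10⁻¹⁵ N.

|F| ≈ 8.59×10⁻¹⁵ N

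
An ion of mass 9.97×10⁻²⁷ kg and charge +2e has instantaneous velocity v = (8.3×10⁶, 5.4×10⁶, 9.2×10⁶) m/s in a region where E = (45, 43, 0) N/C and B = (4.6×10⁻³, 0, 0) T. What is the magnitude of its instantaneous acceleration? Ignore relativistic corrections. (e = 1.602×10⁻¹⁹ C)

v×B = (0, 4.23×10⁴, -2.48×10⁴) N/C.
E + v×B = (45.0, 4.24×10⁴, -2.48×10⁴) N/C.
F = q(E + v×B) = (3.204×10⁻¹⁹ C)·(45.0, 4.24×10⁴, -2.48×10⁴) = (1.44×10⁻¹⁷, 1.36×10⁻¹⁴, -7.96×10⁻¹⁵) N.
|a| = |F|/m = 1.573×10⁻¹⁴/9.97×10⁻²⁷ ≈ 1.58×10¹² m/s².

|a| ≈ 1.58×10¹² m/s²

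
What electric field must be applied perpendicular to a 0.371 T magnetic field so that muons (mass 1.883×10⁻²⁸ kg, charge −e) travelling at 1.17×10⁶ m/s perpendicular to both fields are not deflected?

For straight-line motion qE = qvB, so E = vB.
E = 1.17×10⁶ × 0.371 = 4.34×10⁵ V/m.

E = 4.34×10⁵ V/m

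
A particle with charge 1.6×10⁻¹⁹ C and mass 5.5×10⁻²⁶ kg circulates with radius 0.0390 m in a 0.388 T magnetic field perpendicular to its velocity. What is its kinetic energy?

v = |q|Br/m, then KE = ½mv² = (qBr)²/(2m).
v = (1.6×10⁻¹⁹)(0.388)(0.0390)/5.5×10⁻²⁶ ≈ 4.402×10⁴ m/s.
KE = ½(5.5×10⁻²⁶)(4.402×10⁴)² ≈ 5.33×10⁻¹⁷ J.

KE ≈ 5.33×10⁻¹⁷ J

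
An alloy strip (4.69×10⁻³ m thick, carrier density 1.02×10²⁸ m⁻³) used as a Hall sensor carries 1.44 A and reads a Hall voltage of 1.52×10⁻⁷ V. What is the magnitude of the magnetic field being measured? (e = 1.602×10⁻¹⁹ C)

From V_H = IB/(n e t), B = V_H n e t / I.
B = (1.52×10⁻⁷)(1.02×10²⁸)(1.602×10⁻¹⁹)(4.69×10⁻³)/1.44 ≈ 0.809 T.

B ≈ 0.809 T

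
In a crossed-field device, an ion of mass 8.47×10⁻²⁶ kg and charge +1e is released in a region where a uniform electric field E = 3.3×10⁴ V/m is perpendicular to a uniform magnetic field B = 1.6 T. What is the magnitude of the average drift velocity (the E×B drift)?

v_d ≈ 2.1×10⁴ m/s

The steady drift has the magnetic force balancing the electric force, so v_d = E/B.
v_d = 3.3×10⁴/1.6 = 2.1×10⁴ m/s.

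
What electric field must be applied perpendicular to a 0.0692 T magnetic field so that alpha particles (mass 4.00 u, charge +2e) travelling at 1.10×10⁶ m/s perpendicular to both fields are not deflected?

E = 7.61×10⁴ V/m

For straight-line motion qE = qvB, so E = vB.
E = 1.10×10⁶ × 0.0692 = 7.61×10⁴ V/m.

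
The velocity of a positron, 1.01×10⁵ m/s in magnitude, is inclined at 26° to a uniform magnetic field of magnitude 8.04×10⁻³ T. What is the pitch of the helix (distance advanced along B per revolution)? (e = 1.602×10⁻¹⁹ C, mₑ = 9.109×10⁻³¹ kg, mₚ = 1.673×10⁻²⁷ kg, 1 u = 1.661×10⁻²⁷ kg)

p ≈ 4.03×10⁻⁴ m

v∥ = v cosθ = 1.01×10⁵·cos26° ≈ 9.078×10⁴ m/s.
T = 2πm/(|q|B) = 2π(9.109×10⁻³¹)/((1.602×10⁻¹⁹)(8.04×10⁻³)) ≈ 4.444×10⁻⁹ s.
pitch = v∥ T = (9.078×10⁴)(4.444×10⁻⁹) ≈ 4.03×10⁻⁴ m.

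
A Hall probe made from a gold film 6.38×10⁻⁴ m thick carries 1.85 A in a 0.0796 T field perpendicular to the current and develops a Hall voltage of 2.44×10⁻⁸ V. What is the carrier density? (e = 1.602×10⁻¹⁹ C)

n ≈ 5.90×10²⁸ m⁻³

From V_H = IB/(n e t), n = IB/(V_H e t).
n = (1.85)(0.0796)/((2.44×10⁻⁸)(1.602×10⁻¹⁹)(6.38×10⁻⁴)) ≈ 5.90×10²⁸ m⁻³.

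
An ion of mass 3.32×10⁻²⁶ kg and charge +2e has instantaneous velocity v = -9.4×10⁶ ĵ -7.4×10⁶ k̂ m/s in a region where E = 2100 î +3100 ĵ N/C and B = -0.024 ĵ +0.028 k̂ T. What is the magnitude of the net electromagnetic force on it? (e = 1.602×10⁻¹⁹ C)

v×B = (-4.41×10⁵, 0, 0) N/C.
E + v×B = (-4.39×10⁵, 3100, 0) N/C.
F = q(E + v×B) = (3.204×10⁻¹⁹ C)·(-4.39×10⁵, 3100, 0) = (-1.41×10⁻¹³, 9.93×10⁻¹⁶, 0) N.
|F| = 1.41×10⁻¹³ N.

|F| ≈ 1.41×10⁻¹³ N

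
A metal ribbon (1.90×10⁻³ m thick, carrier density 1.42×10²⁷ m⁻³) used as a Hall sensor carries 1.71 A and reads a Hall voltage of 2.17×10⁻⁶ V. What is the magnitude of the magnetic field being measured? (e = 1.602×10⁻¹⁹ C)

From V_H = IB/(n e t), B = V_H n e t / I.
B = (2.17×10⁻⁶)(1.42×10²⁷)(1.602×10⁻¹⁹)(1.90×10⁻³)/1.71 ≈ 0.548 T.

B ≈ 0.548 T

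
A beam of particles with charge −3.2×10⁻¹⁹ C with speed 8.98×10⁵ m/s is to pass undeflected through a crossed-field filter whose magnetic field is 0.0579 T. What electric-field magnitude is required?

E = 5.20×10⁴ V/m

For straight-line motion qE = qvB, so E = vB.
E = 8.98×10⁵ × 0.0579 = 5.20×10⁴ V/m.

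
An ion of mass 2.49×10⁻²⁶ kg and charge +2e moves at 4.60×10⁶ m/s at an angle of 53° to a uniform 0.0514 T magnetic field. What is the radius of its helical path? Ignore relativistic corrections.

r ≈ 5.55 m

v⊥ = v sinθ = 4.60×10⁶·sin53° ≈ 3.674×10⁶ m/s.
r = m v⊥/(|q|B) = (2.49×10⁻²⁶)(3.674×10⁶)/((3.204×10⁻¹⁹)(0.0514)) ≈ 5.55 m.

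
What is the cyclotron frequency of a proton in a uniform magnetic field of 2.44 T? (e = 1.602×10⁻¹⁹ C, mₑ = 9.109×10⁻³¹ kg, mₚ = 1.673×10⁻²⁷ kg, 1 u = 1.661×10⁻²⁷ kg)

f ≈ 3.72×10⁷ Hz

f = |q|B/(2πm).
f = (1.602×10⁻¹⁹)(2.44)/(2π·1.673×10⁻²⁷) ≈ 3.72×10⁷ Hz.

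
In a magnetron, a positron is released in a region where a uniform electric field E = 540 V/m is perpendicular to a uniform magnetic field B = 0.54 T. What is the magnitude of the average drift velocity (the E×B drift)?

The E×B drift speed is v_d = E/B.
v_d = 540/0.54 = 1000 m/s.

v_d ≈ 1000 m/s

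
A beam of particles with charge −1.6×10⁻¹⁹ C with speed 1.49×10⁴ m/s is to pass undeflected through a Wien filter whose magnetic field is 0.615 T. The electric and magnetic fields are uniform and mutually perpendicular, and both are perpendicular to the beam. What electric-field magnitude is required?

For straight-line motion qE = qvB, so E = vB.
E = 1.49×10⁴ × 0.615 = 9160 V/m.

E = 9160 V/m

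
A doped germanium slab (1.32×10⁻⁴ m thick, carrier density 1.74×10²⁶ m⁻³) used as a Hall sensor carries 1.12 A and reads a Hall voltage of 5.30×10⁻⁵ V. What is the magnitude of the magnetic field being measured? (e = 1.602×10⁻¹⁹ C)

B ≈ 0.174 T

From V_H = IB/(n e t), B = V_H n e t / I.
B = (5.30×10⁻⁵)(1.74×10²⁶)(1.602×10⁻¹⁹)(1.32×10⁻⁴)/1.12 ≈ 0.174 T.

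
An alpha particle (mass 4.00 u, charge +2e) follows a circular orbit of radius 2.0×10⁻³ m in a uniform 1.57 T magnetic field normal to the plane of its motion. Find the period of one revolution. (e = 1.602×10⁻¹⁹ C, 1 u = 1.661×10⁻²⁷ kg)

T ≈ 8.30×10⁻⁸ s

The cyclotron period depends only on m, q, B: T = 2πm/(|q|B).
T = 2π(6.644×10⁻²⁷)/((3.204×10⁻¹⁹)(1.57)) ≈ 8.30×10⁻⁸ s.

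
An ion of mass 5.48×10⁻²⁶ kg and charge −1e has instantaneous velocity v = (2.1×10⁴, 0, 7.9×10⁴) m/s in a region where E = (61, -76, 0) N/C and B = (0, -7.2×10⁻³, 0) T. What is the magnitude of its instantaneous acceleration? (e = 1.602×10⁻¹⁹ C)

|a| ≈ 1.91×10⁹ m/s²

v×B = (569, 0, -151) N/C.
E + v×B = (630, -76.0, -151) N/C.
F = q(E + v×B) = (−1.602×10⁻¹⁹ C)·(630, -76.0, -151) = (-1.01×10⁻¹⁶, 1.22×10⁻¹⁷, 2.42×10⁻¹⁷) N.
|a| = |F|/m = 1.045×10⁻¹⁶/5.48×10⁻²⁶ ≈ 1.91×10⁹ m/s².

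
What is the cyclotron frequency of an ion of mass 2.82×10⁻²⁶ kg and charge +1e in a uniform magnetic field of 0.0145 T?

f ≈ 1.31×10⁴ Hz

f = |q|B/(2πm).
f = (1.602×10⁻¹⁹)(0.0145)/(2π·2.82×10⁻²⁶) ≈ 1.31×10⁴ Hz.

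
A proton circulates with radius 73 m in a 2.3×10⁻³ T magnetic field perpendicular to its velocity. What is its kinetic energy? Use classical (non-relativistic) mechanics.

v = |q|Br/m, then KE = ½mv² = (qBr)²/(2m).
v = (1.602×10⁻¹⁹)(2.3×10⁻³)(73)/1.673×10⁻²⁷ ≈ 1.608×10⁷ m/s.
KE = ½(1.673×10⁻²⁷)(1.608×10⁷)² ≈ 2.2×10⁻¹³ J.

KE ≈ 2.2×10⁻¹³ J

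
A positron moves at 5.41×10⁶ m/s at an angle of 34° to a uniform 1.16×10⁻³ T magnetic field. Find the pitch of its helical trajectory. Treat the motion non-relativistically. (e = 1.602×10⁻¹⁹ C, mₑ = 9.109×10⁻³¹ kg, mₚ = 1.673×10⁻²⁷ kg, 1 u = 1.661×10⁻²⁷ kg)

p ≈ 0.138 m

v∥ = v cosθ = 5.41×10⁶·cos34° ≈ 4.485×10⁶ m/s.
T = 2πm/(|q|B) = 2π(9.109×10⁻³¹)/((1.602×10⁻¹⁹)(1.16×10⁻³)) ≈ 3.080×10⁻⁸ s.
pitch = v∥ T = (4.485×10⁶)(3.080×10⁻⁸) ≈ 0.138 m.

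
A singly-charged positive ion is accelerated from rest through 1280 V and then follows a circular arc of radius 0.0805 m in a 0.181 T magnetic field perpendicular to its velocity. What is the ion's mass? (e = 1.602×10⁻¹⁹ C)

Combine |q|V = ½mv² and r = mv/(|q|B): eliminate v to get m = qB²r²/(2V).
m = (1.602×10⁻¹⁹)(0.181)²(0.0805)²/(2·1280) ≈ 1.33×10⁻²⁶ kg.

m ≈ 1.33×10⁻²⁶ kg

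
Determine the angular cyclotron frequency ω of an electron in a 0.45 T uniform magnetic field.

ω ≈ 7.9×10¹⁰ rad/s

ω = |q|B/m.
ω = (1.602×10⁻¹⁹)(0.45)/9.109×10⁻³¹ ≈ 7.9×10¹⁰ rad/s.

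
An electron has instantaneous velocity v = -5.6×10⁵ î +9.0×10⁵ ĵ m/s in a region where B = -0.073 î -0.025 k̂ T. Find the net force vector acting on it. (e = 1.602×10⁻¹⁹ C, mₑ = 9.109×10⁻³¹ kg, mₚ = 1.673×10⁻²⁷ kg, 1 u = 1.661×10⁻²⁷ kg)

v×B = (-2.25×10⁴, -1.40×10⁴, 6.57×10⁴) N/C.
F = q v×B = (−1.602×10⁻¹⁹ C)·(-2.25×10⁴, -1.40×10⁴, 6.57×10⁴) = (3.60×10⁻¹⁵, 2.24×10⁻¹⁵, -1.05×10⁻¹⁴) N.

F ≈ (3.60×10⁻¹⁵, 2.24×10⁻¹⁵, -1.05×10⁻¹⁴) N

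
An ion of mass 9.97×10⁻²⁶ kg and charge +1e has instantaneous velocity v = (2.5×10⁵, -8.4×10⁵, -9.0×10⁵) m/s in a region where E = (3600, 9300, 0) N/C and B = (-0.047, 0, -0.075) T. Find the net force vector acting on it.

F ≈ (1.07×10⁻¹⁴, 1.13×10⁻¹⁴, -6.32×10⁻¹⁵) N

v×B = (6.30×10⁴, 6.10×10⁴, -3.95×10⁴) N/C.
E + v×B = (6.66×10⁴, 7.04×10⁴, -3.95×10⁴) N/C.
F = q(E + v×B) = (1.602×10⁻¹⁹ C)·(6.66×10⁴, 7.04×10⁴, -3.95×10⁴) = (1.07×10⁻¹⁴, 1.13×10⁻¹⁴, -6.32×10⁻¹⁵) N.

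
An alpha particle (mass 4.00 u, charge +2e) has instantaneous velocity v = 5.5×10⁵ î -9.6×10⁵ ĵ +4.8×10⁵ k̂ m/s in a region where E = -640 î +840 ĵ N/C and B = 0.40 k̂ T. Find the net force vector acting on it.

F ≈ (-1.23×10⁻¹³, -7.02×10⁻¹⁴, 0) N

v×B = (-3.84×10⁵, -2.20×10⁵, 0) N/C.
E + v×B = (-3.85×10⁵, -2.19×10⁵, 0) N/C.
F = q(E + v×B) = (3.204×10⁻¹⁹ C)·(-3.85×10⁵, -2.19×10⁵, 0) = (-1.23×10⁻¹³, -7.02×10⁻¹⁴, 0) N.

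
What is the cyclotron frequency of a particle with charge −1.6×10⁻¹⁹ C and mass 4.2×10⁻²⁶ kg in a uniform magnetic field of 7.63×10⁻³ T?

f ≈ 4630 Hz

f = |q|B/(2πm).
f = (1.6×10⁻¹⁹)(7.63×10⁻³)/(2π·4.2×10⁻²⁶) ≈ 4630 Hz.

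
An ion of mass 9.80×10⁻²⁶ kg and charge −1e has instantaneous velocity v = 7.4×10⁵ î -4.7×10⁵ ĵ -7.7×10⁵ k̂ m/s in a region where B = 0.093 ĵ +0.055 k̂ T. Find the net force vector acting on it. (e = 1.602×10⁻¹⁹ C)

F ≈ (-7.33×10⁻¹⁵, 6.52×10⁻¹⁵, -1.10×10⁻¹⁴) N

v×B = (4.58×10⁴, -4.07×10⁴, 6.88×10⁴) N/C.
F = q v×B = (−1.602×10⁻¹⁹ C)·(4.58×10⁴, -4.07×10⁴, 6.88×10⁴) = (-7.33×10⁻¹⁵, 6.52×10⁻¹⁵, -1.10×10⁻¹⁴) N.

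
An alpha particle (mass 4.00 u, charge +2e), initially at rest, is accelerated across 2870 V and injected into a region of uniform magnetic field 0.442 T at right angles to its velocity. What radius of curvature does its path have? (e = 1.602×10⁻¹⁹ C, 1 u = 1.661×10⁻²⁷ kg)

Acceleration: |q|V = ½mv² ⇒ v = √(2|q|V/m) = √(2·3.204×10⁻¹⁹·2870/6.644×10⁻²⁷) ≈ 5.261×10⁵ m/s.
In the field: r = mv/(|q|B) = (6.644×10⁻²⁷)(5.261×10⁵)/((3.204×10⁻¹⁹)(0.442)) ≈ 0.0247 m.

r ≈ 0.0247 m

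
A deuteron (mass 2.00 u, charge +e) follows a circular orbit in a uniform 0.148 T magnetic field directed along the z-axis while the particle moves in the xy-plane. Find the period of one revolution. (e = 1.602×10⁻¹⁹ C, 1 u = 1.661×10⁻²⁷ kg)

T ≈ 8.80×10⁻⁷ s

The cyclotron period depends only on m, q, B: T = 2πm/(|q|B).
T = 2π(3.322×10⁻²⁷)/((1.602×10⁻¹⁹)(0.148)) ≈ 8.80×10⁻⁷ s.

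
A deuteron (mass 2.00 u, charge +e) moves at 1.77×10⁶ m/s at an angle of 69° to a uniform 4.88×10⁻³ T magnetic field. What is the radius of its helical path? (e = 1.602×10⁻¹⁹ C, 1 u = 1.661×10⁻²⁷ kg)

r ≈ 7.02 m

v⊥ = v sinθ = 1.77×10⁶·sin69° ≈ 1.652×10⁶ m/s.
r = m v⊥/(|q|B) = (3.322×10⁻²⁷)(1.652×10⁶)/((1.602×10⁻¹⁹)(4.88×10⁻³)) ≈ 7.02 m.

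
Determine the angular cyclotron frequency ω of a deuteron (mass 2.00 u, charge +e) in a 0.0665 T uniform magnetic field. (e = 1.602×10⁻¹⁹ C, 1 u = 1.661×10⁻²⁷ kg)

ω ≈ 3.21×10⁶ rad/s

ω = |q|B/m.
ω = (1.602×10⁻¹⁹)(0.0665)/3.322×10⁻²⁷ ≈ 3.21×10⁶ rad/s.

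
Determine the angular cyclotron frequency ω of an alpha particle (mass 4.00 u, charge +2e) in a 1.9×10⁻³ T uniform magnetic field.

ω ≈ 9.2×10⁴ rad/s

ω = |q|B/m.
ω = (3.204×10⁻¹⁹)(1.9×10⁻³)/6.644×10⁻²⁷ ≈ 9.2×10⁴ rad/s.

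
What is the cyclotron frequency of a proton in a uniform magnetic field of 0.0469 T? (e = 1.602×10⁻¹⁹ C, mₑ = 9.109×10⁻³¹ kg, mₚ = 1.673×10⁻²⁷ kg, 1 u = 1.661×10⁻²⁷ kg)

f ≈ 7.15×10⁵ Hz

f = |q|B/(2πm).
f = (1.602×10⁻¹⁹)(0.0469)/(2π·1.673×10⁻²⁷) ≈ 7.15×10⁵ Hz.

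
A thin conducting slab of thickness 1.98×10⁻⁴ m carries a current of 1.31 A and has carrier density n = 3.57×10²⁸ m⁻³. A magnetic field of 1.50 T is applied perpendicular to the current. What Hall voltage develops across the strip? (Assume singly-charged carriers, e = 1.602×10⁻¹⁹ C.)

V_H = IB/(n e t).
V_H = (1.31)(1.50)/((3.57×10²⁸)(1.602×10⁻¹⁹)(1.98×10⁻⁴)) ≈ 1.74×10⁻⁶ V.

V_H ≈ 1.74×10⁻⁶ V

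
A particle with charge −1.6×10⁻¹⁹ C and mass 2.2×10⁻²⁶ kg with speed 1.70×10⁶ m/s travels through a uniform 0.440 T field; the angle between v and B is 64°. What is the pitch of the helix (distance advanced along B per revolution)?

p ≈ 1.46 m

v∥ = v cosθ = 1.70×10⁶·cos64° ≈ 7.452×10⁵ m/s.
T = 2πm/(|q|B) = 2π(2.2×10⁻²⁶)/((1.6×10⁻¹⁹)(0.440)) ≈ 1.963×10⁻⁶ s.
pitch = v∥ T = (7.452×10⁵)(1.963×10⁻⁶) ≈ 1.46 m.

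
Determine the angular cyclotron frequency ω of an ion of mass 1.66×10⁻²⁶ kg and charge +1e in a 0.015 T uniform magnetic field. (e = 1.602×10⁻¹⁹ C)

ω ≈ 1.4×10⁵ rad/s

ω = |q|B/m.
ω = (1.602×10⁻¹⁹)(0.015)/1.66×10⁻²⁶ ≈ 1.4×10⁵ rad/s.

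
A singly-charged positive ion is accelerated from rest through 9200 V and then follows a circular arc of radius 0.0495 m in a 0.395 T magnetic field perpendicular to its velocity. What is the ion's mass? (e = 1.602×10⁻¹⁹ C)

Combine |q|V = ½mv² and r = mv/(|q|B): eliminate v to get m = qB²r²/(2V).
m = (1.602×10⁻¹⁹)(0.395)²(0.0495)²/(2·9200) ≈ 3.33×10⁻²⁷ kg.

m ≈ 3.33×10⁻²⁷ kg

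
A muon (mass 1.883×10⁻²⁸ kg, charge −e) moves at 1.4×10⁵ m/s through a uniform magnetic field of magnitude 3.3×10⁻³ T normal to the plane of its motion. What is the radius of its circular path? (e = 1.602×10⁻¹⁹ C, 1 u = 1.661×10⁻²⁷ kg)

The magnetic force provides the centripetal force: |q|vB = mv²/r.
r = mv/(|q|B) = (1.883×10⁻²⁸)(1.4×10⁵)/((1.602×10⁻¹⁹)(3.3×10⁻³)) ≈ 0.050 m.

r ≈ 0.050 m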